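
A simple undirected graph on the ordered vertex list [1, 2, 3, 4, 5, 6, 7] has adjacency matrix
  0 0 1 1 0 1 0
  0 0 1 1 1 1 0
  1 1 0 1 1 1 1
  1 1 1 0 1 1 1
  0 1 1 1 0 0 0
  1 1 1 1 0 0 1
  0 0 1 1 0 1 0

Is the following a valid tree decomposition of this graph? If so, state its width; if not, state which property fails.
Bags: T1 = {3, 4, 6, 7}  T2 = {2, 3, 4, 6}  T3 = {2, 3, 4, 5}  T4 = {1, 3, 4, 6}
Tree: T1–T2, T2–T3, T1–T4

Yes; width 3.

Vertex coverage: the bags together contain {1, 2, 3, 4, 5, 6, 7}, the full vertex set. Edge coverage: each edge of G has both endpoints in at least one bag. Running intersection: for every vertex, the bags containing it form a connected subtree. All three properties hold, so this is a valid tree decomposition of width max|bag| − 1 = 3, and hence tw(G) ≤ 3.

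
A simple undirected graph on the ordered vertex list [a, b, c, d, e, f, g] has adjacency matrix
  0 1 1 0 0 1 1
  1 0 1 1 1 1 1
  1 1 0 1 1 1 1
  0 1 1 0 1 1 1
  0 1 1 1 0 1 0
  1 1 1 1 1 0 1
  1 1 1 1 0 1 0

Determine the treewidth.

A width-4 tree decomposition is:
Bags: B1 = {a, b, c, f, g}  B2 = {b, c, d, f, g}  B3 = {b, c, d, e, f}
Tree: B1–B2, B2–B3
The largest bag has 5 vertices, giving width 4; this decomposition certifies tw(G) ≤ 4. For the lower bound, the 5 vertices {b, c, d, f, g} are pairwise adjacent, and any tree decomposition puts a clique entirely inside one bag — forcing width ≥ 4. Combining the bounds, tw(G) = 4.

4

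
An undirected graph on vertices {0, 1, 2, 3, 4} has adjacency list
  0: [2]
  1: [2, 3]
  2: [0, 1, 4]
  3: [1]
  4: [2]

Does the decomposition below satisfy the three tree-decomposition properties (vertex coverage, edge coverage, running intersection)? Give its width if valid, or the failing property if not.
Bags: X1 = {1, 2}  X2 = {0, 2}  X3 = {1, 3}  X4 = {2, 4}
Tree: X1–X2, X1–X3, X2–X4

Yes; width 1.

Every vertex of G appears in some bag (union = {0, 1, 2, 3, 4}); every edge is covered by a bag; and for each vertex v the set of bags containing v is connected in the bag tree. The decomposition is therefore valid. The largest bag has 2 vertices, so the width is 1.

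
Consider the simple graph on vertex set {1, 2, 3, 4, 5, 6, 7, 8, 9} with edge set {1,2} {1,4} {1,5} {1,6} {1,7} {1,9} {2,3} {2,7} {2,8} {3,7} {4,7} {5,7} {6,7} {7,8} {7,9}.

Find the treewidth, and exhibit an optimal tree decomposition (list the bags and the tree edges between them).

The largest bag has 3 vertices, giving width 2; this decomposition certifies tw(G) ≤ 2. For the lower bound, the 3 vertices {2, 7, 8} are pairwise adjacent, and any tree decomposition puts a clique entirely inside one bag — forcing width ≥ 2. Combining the bounds, tw(G) = 2.

Treewidth 2.
One such decomposition:
Bags: B1 = {1, 2, 7}  B2 = {1, 4, 7}  B3 = {1, 6, 7}  B4 = {2, 3, 7}  B5 = {1, 5, 7}  B6 = {2, 7, 8}  B7 = {1, 7, 9}
Tree: B1–B2, B1–B3, B1–B4, B2–B5, B4–B6, B5–B7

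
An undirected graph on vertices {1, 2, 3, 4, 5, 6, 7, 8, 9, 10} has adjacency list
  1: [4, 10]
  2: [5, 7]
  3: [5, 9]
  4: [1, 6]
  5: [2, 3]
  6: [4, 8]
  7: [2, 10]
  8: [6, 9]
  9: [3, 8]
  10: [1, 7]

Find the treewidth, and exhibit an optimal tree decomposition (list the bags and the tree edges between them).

Treewidth 2.
Bags: B1 = {3, 8, 9}  B2 = {3, 5, 8}  B3 = {2, 5, 8}  B4 = {2, 7, 8}  B5 = {7, 8, 10}  B6 = {1, 8, 10}  B7 = {1, 4, 8}  B8 = {4, 6, 8}
Tree: B1–B2, B2–B3, B3–B4, B4–B5, B5–B6, B6–B7, B7–B8

Every bag has size at most 3, so the width is 3 − 1 = 2 and tw(G) ≤ 2. For the lower bound, G contains the cycle 8–9–3–5–2–7–10–1–4–6–8, so G is not a forest; only forests have treewidth ≤ 1, hence tw(G) ≥ 2. Therefore the treewidth is 2.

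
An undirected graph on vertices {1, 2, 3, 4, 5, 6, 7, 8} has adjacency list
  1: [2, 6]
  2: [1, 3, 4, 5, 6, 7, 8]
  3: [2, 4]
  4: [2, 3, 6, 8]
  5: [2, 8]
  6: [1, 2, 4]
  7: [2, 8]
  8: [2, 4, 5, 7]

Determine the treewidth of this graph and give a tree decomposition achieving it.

Every bag has size at most 3, so the width is 3 − 1 = 2 and tw(G) ≤ 2. Conversely, {1, 2, 6} is a clique of size 3, and the vertices of any clique must share a bag in every tree decomposition; so some bag has ≥ 3 vertices and tw(G) ≥ 2. Therefore the treewidth is 2.

Treewidth 2.
One such decomposition:
Bags: B1 = {2, 4, 8}  B2 = {2, 4, 6}  B3 = {2, 3, 4}  B4 = {2, 7, 8}  B5 = {2, 5, 8}  B6 = {1, 2, 6}
Tree: B1–B2, B1–B3, B1–B4, B4–B5, B2–B6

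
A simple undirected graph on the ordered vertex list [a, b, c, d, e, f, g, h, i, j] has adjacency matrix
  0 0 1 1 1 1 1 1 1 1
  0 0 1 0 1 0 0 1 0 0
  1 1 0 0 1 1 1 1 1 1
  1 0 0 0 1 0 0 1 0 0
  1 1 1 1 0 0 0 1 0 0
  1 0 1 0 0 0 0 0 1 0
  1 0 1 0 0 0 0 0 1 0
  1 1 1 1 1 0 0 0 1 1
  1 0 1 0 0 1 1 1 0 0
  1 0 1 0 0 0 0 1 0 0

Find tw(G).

3

A width-3 tree decomposition is:
Bags: B1 = {a, d, e, h}  B2 = {a, c, e, h}  B3 = {a, c, h, i}  B4 = {a, c, f, i}  B5 = {b, c, e, h}  B6 = {a, c, g, i}  B7 = {a, c, h, j}
Tree: B1–B2, B2–B3, B3–B4, B2–B5, B3–B6, B3–B7
Each bag holds 4 vertices, so the decomposition has width 3, which upper-bounds the treewidth. On the other hand G contains the 4-clique {a, d, e, h}. A clique must lie in a single bag of any decomposition, so no decomposition can have width below 3. Combining the bounds, tw(G) = 3.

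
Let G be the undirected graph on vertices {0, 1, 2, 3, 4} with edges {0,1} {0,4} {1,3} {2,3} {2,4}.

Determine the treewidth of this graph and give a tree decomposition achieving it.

Treewidth 2.
One optimal decomposition is:
Bags: B1 = {0, 1, 4}  B2 = {1, 3, 4}  B3 = {2, 3, 4}
Tree: B1–B2, B2–B3

The largest bag has 3 vertices, giving width 2; this decomposition certifies tw(G) ≤ 2. For the lower bound, G contains the cycle 4–0–1–3–2–4, so G is not a forest; only forests have treewidth ≤ 1, hence tw(G) ≥ 2. Hence tw(G) = 2 exactly.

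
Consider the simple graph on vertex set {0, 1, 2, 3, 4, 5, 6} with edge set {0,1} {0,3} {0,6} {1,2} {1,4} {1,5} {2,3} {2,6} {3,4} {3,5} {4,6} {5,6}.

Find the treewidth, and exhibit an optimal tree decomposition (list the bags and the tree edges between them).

Every bag has size at most 4, so the width is 4 − 1 = 3 and tw(G) ≤ 3. For the lower bound: the 4 vertex sets {1,4}, {0,3}, {6}, {2} are disjoint, each induces a connected subgraph, and every pair is joined by at least one edge of G. Contracting each set to a single vertex therefore yields K_{4} as a minor, and since treewidth is minor-monotone, tw(G) ≥ tw(K_{4}) = 3. The upper and lower bounds meet at 3, so that is the treewidth.

Treewidth 3.
One such decomposition:
Bags: B1 = {1, 3, 4, 6}  B2 = {0, 1, 3, 6}  B3 = {1, 2, 3, 6}  B4 = {1, 3, 5, 6}
Tree: B1–B2, B2–B3, B3–B4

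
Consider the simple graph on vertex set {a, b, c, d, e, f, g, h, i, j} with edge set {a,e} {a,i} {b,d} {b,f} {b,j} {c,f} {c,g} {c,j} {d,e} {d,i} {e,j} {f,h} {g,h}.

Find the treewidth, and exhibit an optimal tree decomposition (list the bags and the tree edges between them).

Treewidth 2.
One optimal decomposition is:
Bags: B1 = {a, e, i}  B2 = {d, e, i}  B3 = {d, e, j}  B4 = {b, d, j}  B5 = {b, c, j}  B6 = {b, c, f}  B7 = {c, f, g}  B8 = {f, g, h}
Tree: B1–B2, B2–B3, B3–B4, B4–B5, B5–B6, B6–B7, B7–B8

Every bag has size at most 3, so the width is 3 − 1 = 2 and tw(G) ≤ 2. The edges a–i–d–e–a form a cycle, so G is not a tree and its treewidth is at least 2. Hence tw(G) = 2 exactly.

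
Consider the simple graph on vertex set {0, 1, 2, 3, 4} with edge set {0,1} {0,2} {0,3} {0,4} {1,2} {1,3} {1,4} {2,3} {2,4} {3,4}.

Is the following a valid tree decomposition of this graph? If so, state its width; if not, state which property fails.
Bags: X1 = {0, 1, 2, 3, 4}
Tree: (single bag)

Yes; width 4.

Vertex coverage: the bags together contain {0, 1, 2, 3, 4}, the full vertex set. Edge coverage: each edge of G has both endpoints in at least one bag. Running intersection: for every vertex, the bags containing it form a connected subtree. All three properties hold, so this is a valid tree decomposition of width max|bag| − 1 = 4, and hence tw(G) ≤ 4.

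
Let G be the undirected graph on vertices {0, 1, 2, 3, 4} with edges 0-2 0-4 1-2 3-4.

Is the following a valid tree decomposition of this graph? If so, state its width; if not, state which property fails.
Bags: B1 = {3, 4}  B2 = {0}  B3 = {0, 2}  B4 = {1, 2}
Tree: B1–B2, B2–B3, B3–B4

No — edge (4,0) lies in no bag.

A tree decomposition must satisfy three properties: every vertex lies in some bag; for every edge, both endpoints lie together in some bag; and for every vertex, the bags containing it form a connected subtree. Here edge (4,0) lies in no bag, so the decomposition is invalid.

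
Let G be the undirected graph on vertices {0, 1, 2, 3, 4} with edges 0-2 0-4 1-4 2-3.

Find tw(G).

A width-1 tree decomposition is:
Bags: B1 = {2, 3}  B2 = {0, 2}  B3 = {0, 4}  B4 = {1, 4}
Tree: B1–B2, B2–B3, B3–B4
Every bag has size at most 2, so the width is 2 − 1 = 1 and tw(G) ≤ 1. Since G has at least one edge (e.g. 3–2), it is not an edgeless graph, so tw(G) ≥ 1. The upper and lower bounds meet at 1, so that is the treewidth.

1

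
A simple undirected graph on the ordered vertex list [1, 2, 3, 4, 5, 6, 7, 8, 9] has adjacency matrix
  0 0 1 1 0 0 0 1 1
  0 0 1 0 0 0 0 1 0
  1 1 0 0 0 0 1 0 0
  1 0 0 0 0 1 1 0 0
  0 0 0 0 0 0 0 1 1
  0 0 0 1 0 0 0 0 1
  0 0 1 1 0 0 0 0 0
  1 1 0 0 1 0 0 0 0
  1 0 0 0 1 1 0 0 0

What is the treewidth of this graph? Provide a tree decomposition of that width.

Treewidth 3.
One such decomposition:
Bags: B1 = {3, 4, 6, 7}  B2 = {1, 3, 4, 6}  B3 = {1, 3, 6, 9}  B4 = {1, 2, 3, 9}  B5 = {1, 2, 8, 9}  B6 = {2, 5, 8, 9}
Tree: B1–B2, B2–B3, B3–B4, B4–B5, B5–B6

Each bag holds 4 vertices, so the decomposition has width 3, which upper-bounds the treewidth. For the lower bound: the 4 vertex sets {4,6,7}, {3}, {1}, {2,5,8,9} are disjoint, each induces a connected subgraph, and every pair is joined by at least one edge of G. Contracting each set to a single vertex therefore yields K_{4} as a minor, and since treewidth is minor-monotone, tw(G) ≥ tw(K_{4}) = 3. Therefore the treewidth is 3.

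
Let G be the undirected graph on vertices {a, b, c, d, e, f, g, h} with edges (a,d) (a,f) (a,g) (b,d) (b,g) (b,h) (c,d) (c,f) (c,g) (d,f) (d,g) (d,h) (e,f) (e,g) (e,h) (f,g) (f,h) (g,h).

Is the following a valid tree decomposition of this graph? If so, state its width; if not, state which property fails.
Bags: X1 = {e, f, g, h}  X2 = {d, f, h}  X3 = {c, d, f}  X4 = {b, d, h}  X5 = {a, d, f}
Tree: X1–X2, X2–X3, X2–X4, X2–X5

A tree decomposition must satisfy three properties: every vertex lies in some bag; for every edge, both endpoints lie together in some bag; and for every vertex, the bags containing it form a connected subtree. Here edge (g,d) lies in no bag, so the decomposition is invalid.

No — edge (g,d) lies in no bag.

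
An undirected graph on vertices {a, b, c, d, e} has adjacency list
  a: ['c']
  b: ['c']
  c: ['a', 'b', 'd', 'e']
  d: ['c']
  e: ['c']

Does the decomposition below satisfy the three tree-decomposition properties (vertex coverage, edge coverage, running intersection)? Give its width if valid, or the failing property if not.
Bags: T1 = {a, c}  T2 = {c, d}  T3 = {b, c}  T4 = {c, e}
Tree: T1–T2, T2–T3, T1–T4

Yes; width 1.

Checking the three conditions: (i) the bags cover all of {a, b, c, d, e}; (ii) for each edge, some bag contains both endpoints; (iii) the bags containing any fixed vertex form a subtree. All hold, so the decomposition is valid with width 2 − 1 = 1.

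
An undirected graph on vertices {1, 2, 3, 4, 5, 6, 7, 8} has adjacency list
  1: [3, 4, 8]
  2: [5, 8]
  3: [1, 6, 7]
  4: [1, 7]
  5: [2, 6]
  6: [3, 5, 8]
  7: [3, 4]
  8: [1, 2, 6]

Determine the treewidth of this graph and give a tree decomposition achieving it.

Treewidth 2.
One such decomposition:
Bags: B1 = {1, 4, 7}  B2 = {1, 3, 7}  B3 = {1, 3, 8}  B4 = {3, 6, 8}  B5 = {2, 6, 8}  B6 = {2, 5, 6}
Tree: B1–B2, B2–B3, B3–B4, B4–B5, B5–B6

Each bag holds 3 vertices, so the decomposition has width 2, which upper-bounds the treewidth. For the lower bound, G contains the cycle 4–7–3–1–4, so G is not a forest; only forests have treewidth ≤ 1, hence tw(G) ≥ 2. Hence tw(G) = 2 exactly.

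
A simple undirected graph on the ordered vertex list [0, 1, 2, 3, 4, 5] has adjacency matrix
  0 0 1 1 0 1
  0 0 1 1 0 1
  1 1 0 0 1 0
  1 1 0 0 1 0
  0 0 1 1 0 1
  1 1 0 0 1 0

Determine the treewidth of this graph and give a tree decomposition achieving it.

Treewidth 3.
Bags: B1 = {0, 1, 4, 5}  B2 = {0, 1, 3, 4}  B3 = {0, 1, 2, 4}
Tree: B1–B2, B2–B3

Each bag holds 4 vertices, so the decomposition has width 3, which upper-bounds the treewidth. For the lower bound: the 4 vertex sets {1,5}, {3,4}, {0}, {2} are disjoint, each induces a connected subgraph, and every pair is joined by at least one edge of G. Contracting each set to a single vertex therefore yields K_{4} as a minor, and since treewidth is minor-monotone, tw(G) ≥ tw(K_{4}) = 3. Combining the bounds, tw(G) = 3.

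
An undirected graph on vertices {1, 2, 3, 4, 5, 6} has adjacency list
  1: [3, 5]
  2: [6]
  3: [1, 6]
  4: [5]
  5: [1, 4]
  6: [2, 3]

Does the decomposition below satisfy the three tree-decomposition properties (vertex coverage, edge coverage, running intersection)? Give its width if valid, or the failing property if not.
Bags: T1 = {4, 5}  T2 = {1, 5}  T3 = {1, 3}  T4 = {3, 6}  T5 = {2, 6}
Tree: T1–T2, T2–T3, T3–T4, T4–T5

Yes; width 1.

Every vertex of G appears in some bag (union = {1, 2, 3, 4, 5, 6}); every edge is covered by a bag; and for each vertex v the set of bags containing v is connected in the bag tree. The decomposition is therefore valid. The largest bag has 2 vertices, so the width is 1.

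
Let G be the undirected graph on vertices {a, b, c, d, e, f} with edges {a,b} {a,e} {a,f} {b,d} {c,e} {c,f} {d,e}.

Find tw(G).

A width-2 tree decomposition is:
Bags: B1 = {a, b, d}  B2 = {a, d, e}  B3 = {a, e, f}  B4 = {c, e, f}
Tree: B1–B2, B2–B3, B3–B4
The largest bag has 3 vertices, giving width 2; this decomposition certifies tw(G) ≤ 2. For the lower bound, G contains the cycle b–d–e–a–b, so G is not a forest; only forests have treewidth ≤ 1, hence tw(G) ≥ 2. Hence tw(G) = 2 exactly.

2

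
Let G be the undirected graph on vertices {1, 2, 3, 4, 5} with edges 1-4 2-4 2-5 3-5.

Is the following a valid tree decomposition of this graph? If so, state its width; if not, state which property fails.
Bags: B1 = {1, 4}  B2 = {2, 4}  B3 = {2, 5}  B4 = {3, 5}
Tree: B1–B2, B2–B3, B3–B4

Yes; width 1.

Checking the three conditions: (i) the bags cover all of {1, 2, 3, 4, 5}; (ii) for each edge, some bag contains both endpoints; (iii) the bags containing any fixed vertex form a subtree. All hold, so the decomposition is valid with width 2 − 1 = 1.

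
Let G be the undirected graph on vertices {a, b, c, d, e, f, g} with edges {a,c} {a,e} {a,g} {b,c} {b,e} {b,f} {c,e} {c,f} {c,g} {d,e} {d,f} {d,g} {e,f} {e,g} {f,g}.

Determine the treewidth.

3

A width-3 tree decomposition is:
Bags: B1 = {b, c, e, f}  B2 = {c, e, f, g}  B3 = {a, c, e, g}  B4 = {d, e, f, g}
Tree: B1–B2, B2–B3, B2–B4
The largest bag has 4 vertices, giving width 3; this decomposition certifies tw(G) ≤ 3. For the lower bound, the 4 vertices {a, c, e, g} are pairwise adjacent, and any tree decomposition puts a clique entirely inside one bag — forcing width ≥ 3. The upper and lower bounds meet at 3, so that is the treewidth.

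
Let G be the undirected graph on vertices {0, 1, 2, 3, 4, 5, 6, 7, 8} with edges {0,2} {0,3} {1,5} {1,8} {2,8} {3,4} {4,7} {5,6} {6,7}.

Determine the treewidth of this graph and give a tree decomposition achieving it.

Treewidth 2.
One optimal decomposition is:
Bags: B1 = {3, 4, 7}  B2 = {0, 3, 7}  B3 = {0, 2, 7}  B4 = {2, 7, 8}  B5 = {1, 7, 8}  B6 = {1, 5, 7}  B7 = {5, 6, 7}
Tree: B1–B2, B2–B3, B3–B4, B4–B5, B5–B6, B6–B7

The largest bag has 3 vertices, giving width 2; this decomposition certifies tw(G) ≤ 2. The edges 7–4–3–0–2–8–1–5–6–7 form a cycle, so G is not a tree and its treewidth is at least 2. The upper and lower bounds meet at 2, so that is the treewidth.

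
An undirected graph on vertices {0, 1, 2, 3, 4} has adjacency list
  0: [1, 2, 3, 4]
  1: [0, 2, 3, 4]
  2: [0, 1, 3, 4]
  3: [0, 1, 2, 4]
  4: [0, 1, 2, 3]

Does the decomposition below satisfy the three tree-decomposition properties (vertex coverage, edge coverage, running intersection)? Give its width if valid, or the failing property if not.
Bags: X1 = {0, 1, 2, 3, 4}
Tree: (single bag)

Yes; width 4.

Checking the three conditions: (i) the bags cover all of {0, 1, 2, 3, 4}; (ii) for each edge, some bag contains both endpoints; (iii) the bags containing any fixed vertex form a subtree. All hold, so the decomposition is valid with width 5 − 1 = 4.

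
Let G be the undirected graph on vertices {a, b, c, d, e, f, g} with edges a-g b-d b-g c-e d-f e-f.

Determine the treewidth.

1

A width-1 tree decomposition is:
Bags: B1 = {c, e}  B2 = {e, f}  B3 = {d, f}  B4 = {b, d}  B5 = {b, g}  B6 = {a, g}
Tree: B1–B2, B2–B3, B3–B4, B4–B5, B5–B6
Every bag has size at most 2, so the width is 2 − 1 = 1 and tw(G) ≤ 1. Since G has at least one edge (e.g. c–e), it is not an edgeless graph, so tw(G) ≥ 1. The upper and lower bounds meet at 1, so that is the treewidth.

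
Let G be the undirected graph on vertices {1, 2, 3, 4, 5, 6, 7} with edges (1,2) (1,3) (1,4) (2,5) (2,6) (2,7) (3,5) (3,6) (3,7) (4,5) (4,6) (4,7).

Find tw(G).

A width-3 tree decomposition is:
Bags: B1 = {1, 2, 3, 4}  B2 = {2, 3, 4, 6}  B3 = {2, 3, 4, 7}  B4 = {2, 3, 4, 5}
Tree: B1–B2, B2–B3, B3–B4
Every bag has size at most 4, so the width is 4 − 1 = 3 and tw(G) ≤ 3. For the lower bound: the 4 vertex sets {1,3}, {2,6}, {4}, {7} are disjoint, each induces a connected subgraph, and every pair is joined by at least one edge of G. Contracting each set to a single vertex therefore yields K_{4} as a minor, and since treewidth is minor-monotone, tw(G) ≥ tw(K_{4}) = 3. Therefore the treewidth is 3.

3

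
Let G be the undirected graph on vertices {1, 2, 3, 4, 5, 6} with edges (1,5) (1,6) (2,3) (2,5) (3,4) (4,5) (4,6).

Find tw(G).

A width-2 tree decomposition is:
Bags: B1 = {2, 3, 4}  B2 = {2, 4, 5}  B3 = {4, 5, 6}  B4 = {1, 5, 6}
Tree: B1–B2, B2–B3, B3–B4
The largest bag has 3 vertices, giving width 2; this decomposition certifies tw(G) ≤ 2. The edges 3–2–5–4–3 form a cycle, so G is not a tree and its treewidth is at least 2. Hence tw(G) = 2 exactly.

2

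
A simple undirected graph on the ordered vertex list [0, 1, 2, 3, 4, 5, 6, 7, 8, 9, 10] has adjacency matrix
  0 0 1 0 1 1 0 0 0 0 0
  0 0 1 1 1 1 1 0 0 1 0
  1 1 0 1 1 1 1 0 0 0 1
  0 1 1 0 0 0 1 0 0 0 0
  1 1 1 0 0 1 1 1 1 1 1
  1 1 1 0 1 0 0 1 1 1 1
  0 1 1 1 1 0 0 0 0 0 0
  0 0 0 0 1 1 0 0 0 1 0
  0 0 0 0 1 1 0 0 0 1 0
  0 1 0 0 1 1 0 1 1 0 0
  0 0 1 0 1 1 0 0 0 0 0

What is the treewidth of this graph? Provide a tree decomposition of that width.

Treewidth 3.
One such decomposition:
Bags: B1 = {1, 2, 4, 5}  B2 = {0, 2, 4, 5}  B3 = {2, 4, 5, 10}  B4 = {1, 4, 5, 9}  B5 = {1, 2, 4, 6}  B6 = {1, 2, 3, 6}  B7 = {4, 5, 8, 9}  B8 = {4, 5, 7, 9}
Tree: B1–B2, B2–B3, B1–B4, B1–B5, B5–B6, B4–B7, B4–B8

Every bag has size at most 4, so the width is 4 − 1 = 3 and tw(G) ≤ 3. On the other hand G contains the 4-clique {1, 2, 3, 6}. A clique must lie in a single bag of any decomposition, so no decomposition can have width below 3. The upper and lower bounds meet at 3, so that is the treewidth.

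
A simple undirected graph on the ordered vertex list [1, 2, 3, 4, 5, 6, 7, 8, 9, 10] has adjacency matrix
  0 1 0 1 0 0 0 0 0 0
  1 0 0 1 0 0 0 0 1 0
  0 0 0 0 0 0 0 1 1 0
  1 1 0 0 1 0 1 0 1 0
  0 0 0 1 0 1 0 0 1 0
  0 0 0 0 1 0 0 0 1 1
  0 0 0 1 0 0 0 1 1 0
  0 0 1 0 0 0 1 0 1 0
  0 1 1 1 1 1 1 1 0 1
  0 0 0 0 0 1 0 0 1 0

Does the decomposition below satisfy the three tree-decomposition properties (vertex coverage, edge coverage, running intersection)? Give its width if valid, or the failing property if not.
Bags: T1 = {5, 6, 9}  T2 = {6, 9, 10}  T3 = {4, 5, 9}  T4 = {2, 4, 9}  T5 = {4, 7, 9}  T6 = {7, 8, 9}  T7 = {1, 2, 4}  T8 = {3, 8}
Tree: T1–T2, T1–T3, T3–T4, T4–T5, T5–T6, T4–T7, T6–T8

No — edge (9,3) lies in no bag.

A tree decomposition must satisfy three properties: every vertex lies in some bag; for every edge, both endpoints lie together in some bag; and for every vertex, the bags containing it form a connected subtree. Here edge (9,3) lies in no bag, so the decomposition is invalid.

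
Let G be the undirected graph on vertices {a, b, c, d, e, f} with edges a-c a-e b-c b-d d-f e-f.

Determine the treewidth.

A width-2 tree decomposition is:
Bags: B1 = {b, c, d}  B2 = {c, d, f}  B3 = {c, e, f}  B4 = {a, c, e}
Tree: B1–B2, B2–B3, B3–B4
Each bag holds 3 vertices, so the decomposition has width 2, which upper-bounds the treewidth. The edges c–b–d–f–e–a–c form a cycle, so G is not a tree and its treewidth is at least 2. Combining the bounds, tw(G) = 2.

2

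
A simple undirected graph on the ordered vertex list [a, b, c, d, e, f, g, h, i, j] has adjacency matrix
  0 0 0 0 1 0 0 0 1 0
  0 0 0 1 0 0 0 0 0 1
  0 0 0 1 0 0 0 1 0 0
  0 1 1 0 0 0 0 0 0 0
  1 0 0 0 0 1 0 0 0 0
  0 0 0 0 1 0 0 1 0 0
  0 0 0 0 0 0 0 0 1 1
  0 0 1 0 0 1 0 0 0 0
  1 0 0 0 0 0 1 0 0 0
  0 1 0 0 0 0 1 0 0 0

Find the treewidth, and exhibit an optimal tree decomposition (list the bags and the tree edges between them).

Every bag has size at most 3, so the width is 3 − 1 = 2 and tw(G) ≤ 2. Since g–i–a–e–f–h–c–d–b–j–g is a cycle in G, G is not acyclic. Forests are exactly the graphs of treewidth ≤ 1, so tw(G) ≥ 2. Combining the bounds, tw(G) = 2.

Treewidth 2.
One optimal decomposition is:
Bags: B1 = {a, g, i}  B2 = {a, e, g}  B3 = {e, f, g}  B4 = {f, g, h}  B5 = {c, g, h}  B6 = {c, d, g}  B7 = {b, d, g}  B8 = {b, g, j}
Tree: B1–B2, B2–B3, B3–B4, B4–B5, B5–B6, B6–B7, B7–B8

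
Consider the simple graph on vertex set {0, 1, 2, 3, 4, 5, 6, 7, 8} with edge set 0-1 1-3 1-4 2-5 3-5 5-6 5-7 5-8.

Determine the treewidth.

A width-1 tree decomposition is:
Bags: B1 = {5, 8}  B2 = {3, 5}  B3 = {5, 6}  B4 = {1, 3}  B5 = {0, 1}  B6 = {1, 4}  B7 = {2, 5}  B8 = {5, 7}
Tree: B1–B2, B2–B3, B2–B4, B4–B5, B5–B6, B2–B7, B3–B8
Every bag has size at most 2, so the width is 2 − 1 = 1 and tw(G) ≤ 1. Since G has at least one edge (e.g. 8–5), it is not an edgeless graph, so tw(G) ≥ 1. Therefore the treewidth is 1.

1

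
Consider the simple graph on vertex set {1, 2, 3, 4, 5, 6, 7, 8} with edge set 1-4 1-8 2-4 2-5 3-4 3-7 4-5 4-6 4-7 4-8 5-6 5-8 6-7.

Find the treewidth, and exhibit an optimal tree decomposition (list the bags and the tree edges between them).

The largest bag has 3 vertices, giving width 2; this decomposition certifies tw(G) ≤ 2. For the lower bound, the 3 vertices {1, 4, 8} are pairwise adjacent, and any tree decomposition puts a clique entirely inside one bag — forcing width ≥ 2. Hence tw(G) = 2 exactly.

Treewidth 2.
One optimal decomposition is:
Bags: B1 = {4, 6, 7}  B2 = {4, 5, 6}  B3 = {3, 4, 7}  B4 = {4, 5, 8}  B5 = {1, 4, 8}  B6 = {2, 4, 5}
Tree: B1–B2, B1–B3, B2–B4, B4–B5, B4–B6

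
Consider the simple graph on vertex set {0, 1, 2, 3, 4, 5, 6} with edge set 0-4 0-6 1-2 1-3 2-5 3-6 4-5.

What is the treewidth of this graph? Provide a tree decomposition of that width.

Each bag holds 3 vertices, so the decomposition has width 2, which upper-bounds the treewidth. Since 0–6–3–1–2–5–4–0 is a cycle in G, G is not acyclic. Forests are exactly the graphs of treewidth ≤ 1, so tw(G) ≥ 2. Combining the bounds, tw(G) = 2.

Treewidth 2.
Bags: B1 = {0, 3, 6}  B2 = {0, 1, 3}  B3 = {0, 1, 2}  B4 = {0, 2, 5}  B5 = {0, 4, 5}
Tree: B1–B2, B2–B3, B3–B4, B4–B5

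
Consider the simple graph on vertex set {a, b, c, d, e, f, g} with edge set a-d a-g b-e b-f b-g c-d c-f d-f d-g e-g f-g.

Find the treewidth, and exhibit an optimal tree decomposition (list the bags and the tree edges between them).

Treewidth 2.
Bags: B1 = {d, f, g}  B2 = {b, f, g}  B3 = {a, d, g}  B4 = {c, d, f}  B5 = {b, e, g}
Tree: B1–B2, B1–B3, B1–B4, B2–B5

Each bag holds 3 vertices, so the decomposition has width 2, which upper-bounds the treewidth. Conversely, {d, f, g} is a clique of size 3, and the vertices of any clique must share a bag in every tree decomposition; so some bag has ≥ 3 vertices and tw(G) ≥ 2. The upper and lower bounds meet at 2, so that is the treewidth.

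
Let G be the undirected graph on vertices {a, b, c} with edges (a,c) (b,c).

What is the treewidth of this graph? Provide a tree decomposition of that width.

Treewidth 1.
One optimal decomposition is:
Bags: B1 = {a, c}  B2 = {b, c}
Tree: B1–B2

Each bag holds 2 vertices, so the decomposition has width 1, which upper-bounds the treewidth. Any graph with an edge has treewidth ≥ 1, and G has the edge c–a. Combining the bounds, tw(G) = 1.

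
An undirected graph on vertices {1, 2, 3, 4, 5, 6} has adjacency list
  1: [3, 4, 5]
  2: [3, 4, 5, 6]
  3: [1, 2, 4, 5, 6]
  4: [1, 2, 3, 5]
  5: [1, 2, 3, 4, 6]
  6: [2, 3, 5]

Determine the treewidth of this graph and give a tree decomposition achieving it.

Treewidth 3.
One such decomposition:
Bags: B1 = {2, 3, 5, 6}  B2 = {2, 3, 4, 5}  B3 = {1, 3, 4, 5}
Tree: B1–B2, B2–B3

Every bag has size at most 4, so the width is 4 − 1 = 3 and tw(G) ≤ 3. For the lower bound, the 4 vertices {1, 3, 4, 5} are pairwise adjacent, and any tree decomposition puts a clique entirely inside one bag — forcing width ≥ 3. The upper and lower bounds meet at 3, so that is the treewidth.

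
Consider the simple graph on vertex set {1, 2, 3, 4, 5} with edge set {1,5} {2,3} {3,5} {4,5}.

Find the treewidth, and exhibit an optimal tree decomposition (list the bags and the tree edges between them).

Treewidth 1.
Bags: B1 = {4, 5}  B2 = {1, 5}  B3 = {3, 5}  B4 = {2, 3}
Tree: B1–B2, B2–B3, B3–B4

Every bag has size at most 2, so the width is 2 − 1 = 1 and tw(G) ≤ 1. Since G has at least one edge (e.g. 5–4), it is not an edgeless graph, so tw(G) ≥ 1. The upper and lower bounds meet at 1, so that is the treewidth.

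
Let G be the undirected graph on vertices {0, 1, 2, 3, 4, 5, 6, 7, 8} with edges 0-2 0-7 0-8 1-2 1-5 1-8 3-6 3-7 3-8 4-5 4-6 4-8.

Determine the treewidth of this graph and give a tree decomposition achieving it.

Treewidth 3.
One optimal decomposition is:
Bags: B1 = {3, 4, 6, 7}  B2 = {3, 4, 7, 8}  B3 = {0, 4, 7, 8}  B4 = {0, 4, 5, 8}  B5 = {0, 1, 5, 8}  B6 = {0, 1, 2, 5}
Tree: B1–B2, B2–B3, B3–B4, B4–B5, B5–B6

Each bag holds 4 vertices, so the decomposition has width 3, which upper-bounds the treewidth. For the lower bound: the 4 vertex sets {3,6,7}, {4}, {8}, {0,1,2,5} are disjoint, each induces a connected subgraph, and every pair is joined by at least one edge of G. Contracting each set to a single vertex therefore yields K_{4} as a minor, and since treewidth is minor-monotone, tw(G) ≥ tw(K_{4}) = 3. Therefore the treewidth is 3.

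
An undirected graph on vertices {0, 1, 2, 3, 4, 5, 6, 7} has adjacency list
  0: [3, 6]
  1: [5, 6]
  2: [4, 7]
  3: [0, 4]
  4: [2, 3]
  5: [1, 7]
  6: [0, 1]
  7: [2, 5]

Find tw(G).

A width-2 tree decomposition is:
Bags: B1 = {2, 3, 4}  B2 = {0, 2, 3}  B3 = {0, 2, 6}  B4 = {1, 2, 6}  B5 = {1, 2, 5}  B6 = {2, 5, 7}
Tree: B1–B2, B2–B3, B3–B4, B4–B5, B5–B6
Each bag holds 3 vertices, so the decomposition has width 2, which upper-bounds the treewidth. The edges 2–4–3–0–6–1–5–7–2 form a cycle, so G is not a tree and its treewidth is at least 2. Therefore the treewidth is 2.

2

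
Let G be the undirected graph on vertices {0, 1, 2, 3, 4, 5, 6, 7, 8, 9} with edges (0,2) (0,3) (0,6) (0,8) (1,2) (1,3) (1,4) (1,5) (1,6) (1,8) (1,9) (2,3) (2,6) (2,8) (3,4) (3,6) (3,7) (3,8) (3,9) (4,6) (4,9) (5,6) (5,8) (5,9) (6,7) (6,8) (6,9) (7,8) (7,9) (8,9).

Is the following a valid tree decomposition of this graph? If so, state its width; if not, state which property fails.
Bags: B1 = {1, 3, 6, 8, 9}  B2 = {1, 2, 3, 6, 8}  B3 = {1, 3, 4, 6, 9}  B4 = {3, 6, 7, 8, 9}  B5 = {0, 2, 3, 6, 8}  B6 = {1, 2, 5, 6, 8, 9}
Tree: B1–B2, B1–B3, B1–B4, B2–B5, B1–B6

No — bags containing vertex 2 are not connected in the tree.

A tree decomposition must satisfy three properties: every vertex lies in some bag; for every edge, both endpoints lie together in some bag; and for every vertex, the bags containing it form a connected subtree. Here bags containing vertex 2 are not connected in the tree, so the decomposition is invalid.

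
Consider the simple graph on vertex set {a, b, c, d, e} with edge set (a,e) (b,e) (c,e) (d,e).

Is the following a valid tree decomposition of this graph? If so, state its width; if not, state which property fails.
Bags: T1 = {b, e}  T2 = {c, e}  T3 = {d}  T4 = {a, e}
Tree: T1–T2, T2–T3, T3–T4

A tree decomposition must satisfy three properties: every vertex lies in some bag; for every edge, both endpoints lie together in some bag; and for every vertex, the bags containing it form a connected subtree. Here edge (e,d) lies in no bag, so the decomposition is invalid.

No — edge (e,d) lies in no bag.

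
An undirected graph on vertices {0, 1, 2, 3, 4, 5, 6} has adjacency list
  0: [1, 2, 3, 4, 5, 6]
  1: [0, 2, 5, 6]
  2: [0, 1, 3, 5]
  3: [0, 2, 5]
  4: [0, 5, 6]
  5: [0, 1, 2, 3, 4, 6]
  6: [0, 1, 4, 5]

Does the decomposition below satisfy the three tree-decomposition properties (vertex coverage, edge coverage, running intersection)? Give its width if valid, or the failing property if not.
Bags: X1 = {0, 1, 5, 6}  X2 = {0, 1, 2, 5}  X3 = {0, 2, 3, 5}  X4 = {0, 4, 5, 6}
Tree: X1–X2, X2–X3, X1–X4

Yes; width 3.

Vertex coverage: the bags together contain {0, 1, 2, 3, 4, 5, 6}, the full vertex set. Edge coverage: each edge of G has both endpoints in at least one bag. Running intersection: for every vertex, the bags containing it form a connected subtree. All three properties hold, so this is a valid tree decomposition of width max|bag| − 1 = 3, and hence tw(G) ≤ 3.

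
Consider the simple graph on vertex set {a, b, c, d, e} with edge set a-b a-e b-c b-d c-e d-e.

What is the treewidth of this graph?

2

A width-2 tree decomposition is:
Bags: B1 = {a, b, e}  B2 = {b, c, e}  B3 = {b, d, e}
Tree: B1–B2, B2–B3
Every bag has size at most 3, so the width is 3 − 1 = 2 and tw(G) ≤ 2. For the lower bound, G contains the cycle a–e–c–b–a, so G is not a forest; only forests have treewidth ≤ 1, hence tw(G) ≥ 2. Therefore the treewidth is 2.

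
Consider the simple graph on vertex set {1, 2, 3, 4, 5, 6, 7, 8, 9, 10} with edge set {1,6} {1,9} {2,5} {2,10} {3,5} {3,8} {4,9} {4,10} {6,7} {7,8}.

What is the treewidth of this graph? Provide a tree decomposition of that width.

Treewidth 2.
One such decomposition:
Bags: B1 = {3, 7, 8}  B2 = {3, 6, 7}  B3 = {1, 3, 6}  B4 = {1, 3, 9}  B5 = {3, 4, 9}  B6 = {3, 4, 10}  B7 = {2, 3, 10}  B8 = {2, 3, 5}
Tree: B1–B2, B2–B3, B3–B4, B4–B5, B5–B6, B6–B7, B7–B8

Every bag has size at most 3, so the width is 3 − 1 = 2 and tw(G) ≤ 2. The edges 3–8–7–6–1–9–4–10–2–5–3 form a cycle, so G is not a tree and its treewidth is at least 2. The upper and lower bounds meet at 2, so that is the treewidth.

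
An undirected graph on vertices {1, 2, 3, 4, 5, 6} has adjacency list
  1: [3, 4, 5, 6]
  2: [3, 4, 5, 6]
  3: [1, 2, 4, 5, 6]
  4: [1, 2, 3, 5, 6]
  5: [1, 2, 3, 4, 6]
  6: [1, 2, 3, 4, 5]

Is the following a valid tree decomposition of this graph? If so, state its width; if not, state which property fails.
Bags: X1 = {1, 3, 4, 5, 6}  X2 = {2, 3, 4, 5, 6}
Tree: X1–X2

Checking the three conditions: (i) the bags cover all of {1, 2, 3, 4, 5, 6}; (ii) for each edge, some bag contains both endpoints; (iii) the bags containing any fixed vertex form a subtree. All hold, so the decomposition is valid with width 5 − 1 = 4.

Yes; width 4.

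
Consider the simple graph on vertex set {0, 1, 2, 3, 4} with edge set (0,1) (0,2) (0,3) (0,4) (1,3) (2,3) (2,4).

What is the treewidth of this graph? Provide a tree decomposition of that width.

Treewidth 2.
One optimal decomposition is:
Bags: B1 = {0, 2, 3}  B2 = {0, 2, 4}  B3 = {0, 1, 3}
Tree: B1–B2, B1–B3

Every bag has size at most 3, so the width is 3 − 1 = 2 and tw(G) ≤ 2. Conversely, {0, 1, 3} is a clique of size 3, and the vertices of any clique must share a bag in every tree decomposition; so some bag has ≥ 3 vertices and tw(G) ≥ 2. Therefore the treewidth is 2.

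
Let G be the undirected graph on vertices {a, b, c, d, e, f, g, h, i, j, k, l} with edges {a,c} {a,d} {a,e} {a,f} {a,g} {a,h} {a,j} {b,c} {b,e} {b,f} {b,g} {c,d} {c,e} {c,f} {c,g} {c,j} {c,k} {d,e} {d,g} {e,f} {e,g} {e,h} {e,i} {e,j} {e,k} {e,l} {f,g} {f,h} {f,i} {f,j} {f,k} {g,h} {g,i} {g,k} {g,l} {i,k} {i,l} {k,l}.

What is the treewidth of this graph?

A width-4 tree decomposition is:
Bags: B1 = {a, c, d, e, g}  B2 = {a, c, e, f, g}  B3 = {b, c, e, f, g}  B4 = {a, e, f, g, h}  B5 = {a, c, e, f, j}  B6 = {c, e, f, g, k}  B7 = {e, f, g, i, k}  B8 = {e, g, i, k, l}
Tree: B1–B2, B2–B3, B2–B4, B2–B5, B2–B6, B6–B7, B7–B8
Every bag has size at most 5, so the width is 5 − 1 = 4 and tw(G) ≤ 4. Conversely, {a, c, d, e, g} is a clique of size 5, and the vertices of any clique must share a bag in every tree decomposition; so some bag has ≥ 5 vertices and tw(G) ≥ 4. Hence tw(G) = 4 exactly.

4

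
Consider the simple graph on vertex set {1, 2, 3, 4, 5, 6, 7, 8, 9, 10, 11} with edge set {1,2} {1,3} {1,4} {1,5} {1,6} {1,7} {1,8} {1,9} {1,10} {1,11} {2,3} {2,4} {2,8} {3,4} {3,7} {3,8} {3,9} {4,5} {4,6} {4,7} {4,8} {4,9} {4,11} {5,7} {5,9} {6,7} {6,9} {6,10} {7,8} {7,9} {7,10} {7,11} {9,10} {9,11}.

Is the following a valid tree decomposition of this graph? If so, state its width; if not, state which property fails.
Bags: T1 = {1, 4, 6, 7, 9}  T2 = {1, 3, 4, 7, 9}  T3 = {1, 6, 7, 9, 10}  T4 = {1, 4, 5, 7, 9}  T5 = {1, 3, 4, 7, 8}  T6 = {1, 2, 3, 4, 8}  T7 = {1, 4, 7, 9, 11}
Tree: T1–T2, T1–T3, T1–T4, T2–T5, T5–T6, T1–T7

Yes; width 4.

Checking the three conditions: (i) the bags cover all of {1, 2, 3, 4, 5, 6, 7, 8, 9, 10, 11}; (ii) for each edge, some bag contains both endpoints; (iii) the bags containing any fixed vertex form a subtree. All hold, so the decomposition is valid with width 5 − 1 = 4.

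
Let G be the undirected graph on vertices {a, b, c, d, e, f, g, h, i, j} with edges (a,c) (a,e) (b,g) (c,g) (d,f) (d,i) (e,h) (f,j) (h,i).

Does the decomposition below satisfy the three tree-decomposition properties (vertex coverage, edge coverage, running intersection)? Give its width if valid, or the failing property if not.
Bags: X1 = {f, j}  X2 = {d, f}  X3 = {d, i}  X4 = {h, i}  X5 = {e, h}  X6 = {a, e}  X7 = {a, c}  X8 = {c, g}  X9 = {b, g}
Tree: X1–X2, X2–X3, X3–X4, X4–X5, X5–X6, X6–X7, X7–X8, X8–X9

Vertex coverage: the bags together contain {a, b, c, d, e, f, g, h, i, j}, the full vertex set. Edge coverage: each edge of G has both endpoints in at least one bag. Running intersection: for every vertex, the bags containing it form a connected subtree. All three properties hold, so this is a valid tree decomposition of width max|bag| − 1 = 1, and hence tw(G) ≤ 1.

Yes; width 1.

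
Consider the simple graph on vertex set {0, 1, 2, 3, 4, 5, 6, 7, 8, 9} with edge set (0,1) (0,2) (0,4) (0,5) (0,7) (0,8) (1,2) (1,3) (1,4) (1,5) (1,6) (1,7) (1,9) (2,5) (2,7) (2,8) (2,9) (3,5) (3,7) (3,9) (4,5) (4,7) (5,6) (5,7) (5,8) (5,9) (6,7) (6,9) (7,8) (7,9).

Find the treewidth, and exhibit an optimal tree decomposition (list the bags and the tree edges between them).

Treewidth 4.
One such decomposition:
Bags: B1 = {1, 2, 5, 7, 9}  B2 = {0, 1, 2, 5, 7}  B3 = {0, 1, 4, 5, 7}  B4 = {0, 2, 5, 7, 8}  B5 = {1, 5, 6, 7, 9}  B6 = {1, 3, 5, 7, 9}
Tree: B1–B2, B2–B3, B2–B4, B1–B5, B5–B6

Every bag has size at most 5, so the width is 5 − 1 = 4 and tw(G) ≤ 4. Conversely, {0, 2, 5, 7, 8} is a clique of size 5, and the vertices of any clique must share a bag in every tree decomposition; so some bag has ≥ 5 vertices and tw(G) ≥ 4. Combining the bounds, tw(G) = 4.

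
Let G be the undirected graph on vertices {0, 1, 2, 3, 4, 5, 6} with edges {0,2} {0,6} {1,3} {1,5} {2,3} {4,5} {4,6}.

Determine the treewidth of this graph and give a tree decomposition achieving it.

The largest bag has 3 vertices, giving width 2; this decomposition certifies tw(G) ≤ 2. Since 1–5–4–6–0–2–3–1 is a cycle in G, G is not acyclic. Forests are exactly the graphs of treewidth ≤ 1, so tw(G) ≥ 2. Therefore the treewidth is 2.

Treewidth 2.
One optimal decomposition is:
Bags: B1 = {1, 4, 5}  B2 = {1, 4, 6}  B3 = {0, 1, 6}  B4 = {0, 1, 2}  B5 = {1, 2, 3}
Tree: B1–B2, B2–B3, B3–B4, B4–B5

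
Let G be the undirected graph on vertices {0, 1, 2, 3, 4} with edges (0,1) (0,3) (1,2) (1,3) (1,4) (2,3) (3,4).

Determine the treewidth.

A width-2 tree decomposition is:
Bags: B1 = {0, 1, 3}  B2 = {1, 3, 4}  B3 = {1, 2, 3}
Tree: B1–B2, B1–B3
Every bag has size at most 3, so the width is 3 − 1 = 2 and tw(G) ≤ 2. On the other hand G contains the 3-clique {0, 1, 3}. A clique must lie in a single bag of any decomposition, so no decomposition can have width below 2. The upper and lower bounds meet at 2, so that is the treewidth.

2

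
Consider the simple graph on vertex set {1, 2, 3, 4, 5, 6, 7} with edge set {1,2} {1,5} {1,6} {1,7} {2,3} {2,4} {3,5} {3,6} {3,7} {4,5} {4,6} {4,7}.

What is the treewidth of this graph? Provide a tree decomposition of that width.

Treewidth 3.
Bags: B1 = {1, 3, 4, 5}  B2 = {1, 2, 3, 4}  B3 = {1, 3, 4, 6}  B4 = {1, 3, 4, 7}
Tree: B1–B2, B2–B3, B3–B4

Every bag has size at most 4, so the width is 4 − 1 = 3 and tw(G) ≤ 3. For the lower bound: the 4 vertex sets {3,5}, {1,2}, {4}, {6} are disjoint, each induces a connected subgraph, and every pair is joined by at least one edge of G. Contracting each set to a single vertex therefore yields K_{4} as a minor, and since treewidth is minor-monotone, tw(G) ≥ tw(K_{4}) = 3. Therefore the treewidth is 3.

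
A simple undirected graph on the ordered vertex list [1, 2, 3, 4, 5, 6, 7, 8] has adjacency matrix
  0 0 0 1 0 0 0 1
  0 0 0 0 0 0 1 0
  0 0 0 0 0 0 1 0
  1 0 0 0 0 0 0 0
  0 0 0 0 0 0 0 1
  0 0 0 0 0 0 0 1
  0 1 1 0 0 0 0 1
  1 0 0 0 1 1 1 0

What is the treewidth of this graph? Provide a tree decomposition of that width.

Treewidth 1.
Bags: B1 = {1, 8}  B2 = {7, 8}  B3 = {6, 8}  B4 = {2, 7}  B5 = {1, 4}  B6 = {5, 8}  B7 = {3, 7}
Tree: B1–B2, B2–B3, B2–B4, B1–B5, B2–B6, B2–B7

Each bag holds 2 vertices, so the decomposition has width 1, which upper-bounds the treewidth. Since G has at least one edge (e.g. 8–1), it is not an edgeless graph, so tw(G) ≥ 1. The upper and lower bounds meet at 1, so that is the treewidth.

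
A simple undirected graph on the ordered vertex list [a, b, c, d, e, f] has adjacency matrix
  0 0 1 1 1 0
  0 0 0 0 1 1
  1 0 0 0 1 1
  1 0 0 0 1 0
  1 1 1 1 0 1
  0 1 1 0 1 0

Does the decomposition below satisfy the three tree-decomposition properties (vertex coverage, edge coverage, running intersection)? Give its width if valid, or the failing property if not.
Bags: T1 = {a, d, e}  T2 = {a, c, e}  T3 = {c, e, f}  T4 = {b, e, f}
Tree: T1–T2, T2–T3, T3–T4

Vertex coverage: the bags together contain {a, b, c, d, e, f}, the full vertex set. Edge coverage: each edge of G has both endpoints in at least one bag. Running intersection: for every vertex, the bags containing it form a connected subtree. All three properties hold, so this is a valid tree decomposition of width max|bag| − 1 = 2, and hence tw(G) ≤ 2.

Yes; width 2.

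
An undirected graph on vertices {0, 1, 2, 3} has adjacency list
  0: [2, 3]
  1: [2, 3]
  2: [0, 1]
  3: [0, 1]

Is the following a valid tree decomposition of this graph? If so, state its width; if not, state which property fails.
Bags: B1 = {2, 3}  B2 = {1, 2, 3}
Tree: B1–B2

No — vertex 0 appears in no bag.

A tree decomposition must satisfy three properties: every vertex lies in some bag; for every edge, both endpoints lie together in some bag; and for every vertex, the bags containing it form a connected subtree. Here vertex 0 appears in no bag, so the decomposition is invalid.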